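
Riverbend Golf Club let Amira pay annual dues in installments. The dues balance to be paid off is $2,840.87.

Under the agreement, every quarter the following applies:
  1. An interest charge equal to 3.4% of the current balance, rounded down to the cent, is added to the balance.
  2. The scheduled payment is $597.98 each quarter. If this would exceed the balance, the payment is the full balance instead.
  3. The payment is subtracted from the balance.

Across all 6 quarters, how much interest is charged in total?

$311.90

Quarter 1: opening $2,840.87; interest $96.58 → $2,937.45; payment $597.98; balance $2,339.47
Quarter 2: opening $2,339.47; interest $79.54 → $2,419.01; payment $597.98; balance $1,821.03
Quarter 3: opening $1,821.03; interest $61.91 → $1,882.94; payment $597.98; balance $1,284.96
Quarter 4: opening $1,284.96; interest $43.68 → $1,328.64; payment $597.98; balance $730.66
Quarter 5: opening $730.66; interest $24.84 → $755.50; payment $597.98; balance $157.52
Quarter 6: opening $157.52; interest $5.35 → $162.87; payment $162.87; balance $0.00
Total interest: $96.58 + $79.54 + $61.91 + $43.68 + $24.84 + $5.35 = $311.90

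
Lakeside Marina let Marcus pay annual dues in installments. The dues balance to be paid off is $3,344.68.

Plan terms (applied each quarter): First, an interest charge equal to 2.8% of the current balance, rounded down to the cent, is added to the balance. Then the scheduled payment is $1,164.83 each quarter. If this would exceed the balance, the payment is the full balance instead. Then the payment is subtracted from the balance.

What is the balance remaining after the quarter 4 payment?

Quarter 1: $3,344.68 +$93.65 interest = $3,438.33; pay $1,164.83 → $2,273.50
Quarter 2: $2,273.50 +$63.65 interest = $2,337.15; pay $1,164.83 → $1,172.32
Quarter 3: $1,172.32 +$32.82 interest = $1,205.14; pay $1,164.83 → $40.31
Quarter 4: $40.31 +$1.12 interest = $41.43; pay $41.43 → $0.00

$0.00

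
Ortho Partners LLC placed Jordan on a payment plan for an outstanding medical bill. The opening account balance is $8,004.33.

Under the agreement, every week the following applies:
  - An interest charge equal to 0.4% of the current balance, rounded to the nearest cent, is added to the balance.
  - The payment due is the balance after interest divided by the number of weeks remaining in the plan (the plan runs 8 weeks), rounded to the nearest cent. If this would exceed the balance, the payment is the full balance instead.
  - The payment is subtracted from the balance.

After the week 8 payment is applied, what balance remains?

$0.00

Week 1: opening $8,004.33; interest $32.02 → $8,036.35; payment $1,004.54; balance $7,031.81
Week 2: opening $7,031.81; interest $28.13 → $7,059.94; payment $1,008.56; balance $6,051.38
Week 3: opening $6,051.38; interest $24.21 → $6,075.59; payment $1,012.60; balance $5,062.99
Week 4: opening $5,062.99; interest $20.25 → $5,083.24; payment $1,016.65; balance $4,066.59
Week 5: opening $4,066.59; interest $16.27 → $4,082.86; payment $1,020.72; balance $3,062.14
Week 6: opening $3,062.14; interest $12.25 → $3,074.39; payment $1,024.80; balance $2,049.59
Week 7: opening $2,049.59; interest $8.20 → $2,057.79; payment $1,028.90; balance $1,028.89
Week 8: opening $1,028.89; interest $4.12 → $1,033.01; payment $1,033.01; balance $0.00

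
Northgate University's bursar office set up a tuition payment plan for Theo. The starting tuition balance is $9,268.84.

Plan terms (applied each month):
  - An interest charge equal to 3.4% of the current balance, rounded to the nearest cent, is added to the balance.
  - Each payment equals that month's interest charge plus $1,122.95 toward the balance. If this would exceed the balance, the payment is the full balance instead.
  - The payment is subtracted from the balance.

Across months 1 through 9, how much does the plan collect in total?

$10,730.62

Month 1: opening $9,268.84; interest $315.14 → $9,583.98; payment $1,438.09; balance $8,145.89
Month 2: opening $8,145.89; interest $276.96 → $8,422.85; payment $1,399.91; balance $7,022.94
Month 3: opening $7,022.94; interest $238.78 → $7,261.72; payment $1,361.73; balance $5,899.99
Month 4: opening $5,899.99; interest $200.60 → $6,100.59; payment $1,323.55; balance $4,777.04
Month 5: opening $4,777.04; interest $162.42 → $4,939.46; payment $1,285.37; balance $3,654.09
Month 6: opening $3,654.09; interest $124.24 → $3,778.33; payment $1,247.19; balance $2,531.14
Month 7: opening $2,531.14; interest $86.06 → $2,617.20; payment $1,209.01; balance $1,408.19
Month 8: opening $1,408.19; interest $47.88 → $1,456.07; payment $1,170.83; balance $285.24
Month 9: opening $285.24; interest $9.70 → $294.94; payment $294.94; balance $0.00
Total paid: $10,730.62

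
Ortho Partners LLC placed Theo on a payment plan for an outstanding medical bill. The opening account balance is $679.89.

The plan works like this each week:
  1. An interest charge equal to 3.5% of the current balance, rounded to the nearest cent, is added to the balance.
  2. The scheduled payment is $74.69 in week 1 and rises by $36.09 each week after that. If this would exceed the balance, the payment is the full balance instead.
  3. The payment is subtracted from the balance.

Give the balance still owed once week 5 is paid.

Week 1: opening $679.89; interest $23.80 → $703.69; payment $74.69; balance $629.00
Week 2: opening $629.00; interest $22.02 → $651.02; payment $110.78; balance $540.24
Week 3: opening $540.24; interest $18.91 → $559.15; payment $146.87; balance $412.28
Week 4: opening $412.28; interest $14.43 → $426.71; payment $182.96; balance $243.75
Week 5: opening $243.75; interest $8.53 → $252.28; payment $219.05; balance $33.23

$33.23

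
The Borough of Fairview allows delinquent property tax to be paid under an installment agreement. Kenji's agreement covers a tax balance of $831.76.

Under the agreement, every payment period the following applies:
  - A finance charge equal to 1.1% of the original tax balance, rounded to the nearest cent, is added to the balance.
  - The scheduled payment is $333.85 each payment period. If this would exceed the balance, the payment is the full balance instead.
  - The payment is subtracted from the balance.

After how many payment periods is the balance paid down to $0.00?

Payment period 1: opening $831.76; interest $9.15 → $840.91; payment $333.85; balance $507.06
Payment period 2: opening $507.06; interest $9.15 → $516.21; payment $333.85; balance $182.36
Payment period 3: opening $182.36; interest $9.15 → $191.51; payment $191.51; balance $0.00
Balance reaches $0.00 in payment period 3.

3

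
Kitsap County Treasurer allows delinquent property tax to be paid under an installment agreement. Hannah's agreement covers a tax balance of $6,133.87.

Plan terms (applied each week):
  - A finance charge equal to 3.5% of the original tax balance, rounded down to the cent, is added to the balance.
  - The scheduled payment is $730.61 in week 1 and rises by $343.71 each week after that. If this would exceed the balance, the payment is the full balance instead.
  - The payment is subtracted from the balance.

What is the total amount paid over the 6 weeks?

Week 1: $6,133.87 +$214.68 interest = $6,348.55; pay $730.61 → $5,617.94
Week 2: $5,617.94 +$214.68 interest = $5,832.62; pay $1,074.32 → $4,758.30
Week 3: $4,758.30 +$214.68 interest = $4,972.98; pay $1,418.03 → $3,554.95
Week 4: $3,554.95 +$214.68 interest = $3,769.63; pay $1,761.74 → $2,007.89
Week 5: $2,007.89 +$214.68 interest = $2,222.57; pay $2,105.45 → $117.12
Week 6: $117.12 +$214.68 interest = $331.80; pay $331.80 → $0.00
Total paid: $7,421.95

$7,421.95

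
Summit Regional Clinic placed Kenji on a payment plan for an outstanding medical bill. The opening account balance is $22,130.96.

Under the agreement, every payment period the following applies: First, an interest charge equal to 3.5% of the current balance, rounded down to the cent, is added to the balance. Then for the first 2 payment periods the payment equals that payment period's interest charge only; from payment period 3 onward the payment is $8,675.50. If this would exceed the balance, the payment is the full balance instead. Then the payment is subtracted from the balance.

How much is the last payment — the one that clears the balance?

$6,264.43

Payment period 1: $22,130.96 +$774.58 interest = $22,905.54; pay $774.58 → $22,130.96
Payment period 2: $22,130.96 +$774.58 interest = $22,905.54; pay $774.58 → $22,130.96
Payment period 3: $22,130.96 +$774.58 interest = $22,905.54; pay $8,675.50 → $14,230.04
Payment period 4: $14,230.04 +$498.05 interest = $14,728.09; pay $8,675.50 → $6,052.59
Payment period 5: $6,052.59 +$211.84 interest = $6,264.43; pay $6,264.43 → $0.00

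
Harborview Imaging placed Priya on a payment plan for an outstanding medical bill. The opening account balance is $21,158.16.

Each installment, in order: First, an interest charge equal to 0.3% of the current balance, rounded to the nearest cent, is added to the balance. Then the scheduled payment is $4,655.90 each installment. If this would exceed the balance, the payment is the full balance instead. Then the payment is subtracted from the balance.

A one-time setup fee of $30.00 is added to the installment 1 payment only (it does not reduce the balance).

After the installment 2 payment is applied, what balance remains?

$11,959.53

Installment 1: $21,158.16 +$63.47 interest = $21,221.63; pay $4,655.90 (+ $30.00 fee) → $16,565.73
Installment 2: $16,565.73 +$49.70 interest = $16,615.43; pay $4,655.90 → $11,959.53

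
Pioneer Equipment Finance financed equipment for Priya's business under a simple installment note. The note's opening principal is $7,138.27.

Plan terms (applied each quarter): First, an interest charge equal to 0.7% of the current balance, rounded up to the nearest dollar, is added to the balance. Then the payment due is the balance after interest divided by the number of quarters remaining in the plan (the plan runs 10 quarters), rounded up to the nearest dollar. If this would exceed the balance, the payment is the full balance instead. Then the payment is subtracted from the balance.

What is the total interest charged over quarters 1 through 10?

Quarter 1: $7,138.27 +$50.00 interest = $7,188.27; pay $719.00 → $6,469.27
Quarter 2: $6,469.27 +$46.00 interest = $6,515.27; pay $724.00 → $5,791.27
Quarter 3: $5,791.27 +$41.00 interest = $5,832.27; pay $730.00 → $5,102.27
Quarter 4: $5,102.27 +$36.00 interest = $5,138.27; pay $735.00 → $4,403.27
Quarter 5: $4,403.27 +$31.00 interest = $4,434.27; pay $740.00 → $3,694.27
Quarter 6: $3,694.27 +$26.00 interest = $3,720.27; pay $745.00 → $2,975.27
Quarter 7: $2,975.27 +$21.00 interest = $2,996.27; pay $750.00 → $2,246.27
Quarter 8: $2,246.27 +$16.00 interest = $2,262.27; pay $755.00 → $1,507.27
Quarter 9: $1,507.27 +$11.00 interest = $1,518.27; pay $760.00 → $758.27
Quarter 10: $758.27 +$6.00 interest = $764.27; pay $764.27 → $0.00
Total interest: $50.00 + $46.00 + $41.00 + $36.00 + $31.00 + $26.00 + $21.00 + $16.00 + $11.00 + $6.00 = $284.00

$284.00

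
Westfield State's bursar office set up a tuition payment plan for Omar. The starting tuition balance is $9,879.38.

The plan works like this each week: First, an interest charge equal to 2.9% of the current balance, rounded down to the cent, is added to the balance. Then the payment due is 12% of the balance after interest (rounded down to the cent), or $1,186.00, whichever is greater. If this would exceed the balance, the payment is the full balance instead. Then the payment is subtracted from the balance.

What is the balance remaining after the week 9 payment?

$735.78

Week 1: opening $9,879.38; interest $286.50 → $10,165.88; payment $1,219.90; balance $8,945.98
Week 2: opening $8,945.98; interest $259.43 → $9,205.41; payment $1,186.00; balance $8,019.41
Week 3: opening $8,019.41; interest $232.56 → $8,251.97; payment $1,186.00; balance $7,065.97
Week 4: opening $7,065.97; interest $204.91 → $7,270.88; payment $1,186.00; balance $6,084.88
Week 5: opening $6,084.88; interest $176.46 → $6,261.34; payment $1,186.00; balance $5,075.34
Week 6: opening $5,075.34; interest $147.18 → $5,222.52; payment $1,186.00; balance $4,036.52
Week 7: opening $4,036.52; interest $117.05 → $4,153.57; payment $1,186.00; balance $2,967.57
Week 8: opening $2,967.57; interest $86.05 → $3,053.62; payment $1,186.00; balance $1,867.62
Week 9: opening $1,867.62; interest $54.16 → $1,921.78; payment $1,186.00; balance $735.78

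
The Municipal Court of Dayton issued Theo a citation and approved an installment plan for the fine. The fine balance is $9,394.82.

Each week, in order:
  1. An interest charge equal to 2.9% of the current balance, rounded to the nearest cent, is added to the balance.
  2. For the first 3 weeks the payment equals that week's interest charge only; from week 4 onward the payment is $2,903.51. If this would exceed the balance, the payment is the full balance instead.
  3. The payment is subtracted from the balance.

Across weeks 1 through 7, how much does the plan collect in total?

$10,835.26

Week 1: $9,394.82 +$272.45 interest = $9,667.27; pay $272.45 → $9,394.82
Week 2: $9,394.82 +$272.45 interest = $9,667.27; pay $272.45 → $9,394.82
Week 3: $9,394.82 +$272.45 interest = $9,667.27; pay $272.45 → $9,394.82
Week 4: $9,394.82 +$272.45 interest = $9,667.27; pay $2,903.51 → $6,763.76
Week 5: $6,763.76 +$196.15 interest = $6,959.91; pay $2,903.51 → $4,056.40
Week 6: $4,056.40 +$117.64 interest = $4,174.04; pay $2,903.51 → $1,270.53
Week 7: $1,270.53 +$36.85 interest = $1,307.38; pay $1,307.38 → $0.00
Total paid: $10,835.26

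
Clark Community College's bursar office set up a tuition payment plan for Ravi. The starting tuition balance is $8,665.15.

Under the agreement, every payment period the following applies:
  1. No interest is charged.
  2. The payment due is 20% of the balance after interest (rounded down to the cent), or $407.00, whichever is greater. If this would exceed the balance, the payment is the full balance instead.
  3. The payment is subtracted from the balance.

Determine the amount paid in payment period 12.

Payment period 1: $8,665.15 − $1,733.03 → $6,932.12
Payment period 2: $6,932.12 − $1,386.42 → $5,545.70
Payment period 3: $5,545.70 − $1,109.14 → $4,436.56
Payment period 4: $4,436.56 − $887.31 → $3,549.25
Payment period 5: $3,549.25 − $709.85 → $2,839.40
Payment period 6: $2,839.40 − $567.88 → $2,271.52
Payment period 7: $2,271.52 − $454.30 → $1,817.22
Payment period 8: $1,817.22 − $407.00 → $1,410.22
Payment period 9: $1,410.22 − $407.00 → $1,003.22
Payment period 10: $1,003.22 − $407.00 → $596.22
Payment period 11: $596.22 − $407.00 → $189.22
Payment period 12: $189.22 − $189.22 → $0.00

$189.22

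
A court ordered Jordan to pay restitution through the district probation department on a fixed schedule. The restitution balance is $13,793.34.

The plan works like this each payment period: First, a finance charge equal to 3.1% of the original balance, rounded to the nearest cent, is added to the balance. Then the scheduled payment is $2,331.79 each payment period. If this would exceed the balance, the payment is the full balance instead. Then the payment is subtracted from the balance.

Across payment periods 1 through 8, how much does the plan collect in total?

# | Opening | Interest | Payment | End bal
1 | $13,793.34 | $427.59 | $2,331.79 | $11,889.14
2 | $11,889.14 | $427.59 | $2,331.79 | $9,984.94
3 | $9,984.94 | $427.59 | $2,331.79 | $8,080.74
4 | $8,080.74 | $427.59 | $2,331.79 | $6,176.54
5 | $6,176.54 | $427.59 | $2,331.79 | $4,272.34
6 | $4,272.34 | $427.59 | $2,331.79 | $2,368.14
7 | $2,368.14 | $427.59 | $2,331.79 | $463.94
8 | $463.94 | $427.59 | $891.53 | $0.00
Total paid: $17,214.06

$17,214.06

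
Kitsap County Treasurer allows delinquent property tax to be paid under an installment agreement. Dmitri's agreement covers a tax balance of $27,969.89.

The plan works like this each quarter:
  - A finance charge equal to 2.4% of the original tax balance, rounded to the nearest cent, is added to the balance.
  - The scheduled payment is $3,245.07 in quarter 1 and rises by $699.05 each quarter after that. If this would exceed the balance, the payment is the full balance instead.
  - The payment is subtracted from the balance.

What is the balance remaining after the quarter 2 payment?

Quarter 1: opening $27,969.89; interest $671.28 → $28,641.17; payment $3,245.07; balance $25,396.10
Quarter 2: opening $25,396.10; interest $671.28 → $26,067.38; payment $3,944.12; balance $22,123.26

$22,123.26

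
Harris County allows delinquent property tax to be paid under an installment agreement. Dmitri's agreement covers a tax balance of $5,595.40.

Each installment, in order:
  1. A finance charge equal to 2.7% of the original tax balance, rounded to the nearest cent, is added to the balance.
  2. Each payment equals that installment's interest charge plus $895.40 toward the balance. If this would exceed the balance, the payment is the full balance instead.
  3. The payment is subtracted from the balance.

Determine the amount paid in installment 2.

Installment 1: $5,595.40 +$151.08 interest = $5,746.48; pay $1,046.48 → $4,700.00
Installment 2: $4,700.00 +$151.08 interest = $4,851.08; pay $1,046.48 → $3,804.60

$1,046.48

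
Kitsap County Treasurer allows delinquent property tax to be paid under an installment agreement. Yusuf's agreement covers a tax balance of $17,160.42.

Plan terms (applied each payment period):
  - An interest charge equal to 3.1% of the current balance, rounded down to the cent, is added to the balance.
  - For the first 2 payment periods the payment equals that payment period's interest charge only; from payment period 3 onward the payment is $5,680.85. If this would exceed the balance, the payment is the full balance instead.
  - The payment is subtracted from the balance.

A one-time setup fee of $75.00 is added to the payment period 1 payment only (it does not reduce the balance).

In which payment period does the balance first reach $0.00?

6

# | Opening | Interest | Payment | Fee | End bal
1 | $17,160.42 | $531.97 | $531.97 | $75.00 | $17,160.42
2 | $17,160.42 | $531.97 | $531.97 | — | $17,160.42
3 | $17,160.42 | $531.97 | $5,680.85 | — | $12,011.54
4 | $12,011.54 | $372.35 | $5,680.85 | — | $6,703.04
5 | $6,703.04 | $207.79 | $5,680.85 | — | $1,229.98
6 | $1,229.98 | $38.12 | $1,268.10 | — | $0.00
Balance reaches $0.00 in payment period 6.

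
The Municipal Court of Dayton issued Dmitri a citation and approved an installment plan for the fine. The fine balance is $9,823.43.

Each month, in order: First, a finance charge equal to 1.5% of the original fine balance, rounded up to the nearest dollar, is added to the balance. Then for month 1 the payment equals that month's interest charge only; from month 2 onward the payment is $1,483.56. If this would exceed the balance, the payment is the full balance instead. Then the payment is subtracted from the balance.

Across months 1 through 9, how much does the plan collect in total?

$11,155.43

Month 1: $9,823.43 +$148.00 interest = $9,971.43; pay $148.00 → $9,823.43
Month 2: $9,823.43 +$148.00 interest = $9,971.43; pay $1,483.56 → $8,487.87
Month 3: $8,487.87 +$148.00 interest = $8,635.87; pay $1,483.56 → $7,152.31
Month 4: $7,152.31 +$148.00 interest = $7,300.31; pay $1,483.56 → $5,816.75
Month 5: $5,816.75 +$148.00 interest = $5,964.75; pay $1,483.56 → $4,481.19
Month 6: $4,481.19 +$148.00 interest = $4,629.19; pay $1,483.56 → $3,145.63
Month 7: $3,145.63 +$148.00 interest = $3,293.63; pay $1,483.56 → $1,810.07
Month 8: $1,810.07 +$148.00 interest = $1,958.07; pay $1,483.56 → $474.51
Month 9: $474.51 +$148.00 interest = $622.51; pay $622.51 → $0.00
Total paid: $11,155.43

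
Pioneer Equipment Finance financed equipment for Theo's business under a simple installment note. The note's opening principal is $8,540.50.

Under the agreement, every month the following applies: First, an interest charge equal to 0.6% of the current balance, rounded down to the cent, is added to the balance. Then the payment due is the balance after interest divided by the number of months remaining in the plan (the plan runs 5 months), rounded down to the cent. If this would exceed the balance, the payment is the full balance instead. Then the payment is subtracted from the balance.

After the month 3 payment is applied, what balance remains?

$3,478.06

Month 1: opening $8,540.50; interest $51.24 → $8,591.74; payment $1,718.34; balance $6,873.40
Month 2: opening $6,873.40; interest $41.24 → $6,914.64; payment $1,728.66; balance $5,185.98
Month 3: opening $5,185.98; interest $31.11 → $5,217.09; payment $1,739.03; balance $3,478.06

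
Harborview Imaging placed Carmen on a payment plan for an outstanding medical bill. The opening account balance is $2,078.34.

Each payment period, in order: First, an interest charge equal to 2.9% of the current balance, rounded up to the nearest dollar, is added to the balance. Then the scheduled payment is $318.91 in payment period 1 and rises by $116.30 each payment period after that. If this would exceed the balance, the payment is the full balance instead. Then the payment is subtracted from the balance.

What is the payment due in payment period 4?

$667.81

Payment period 1: opening $2,078.34; interest $61.00 → $2,139.34; payment $318.91; balance $1,820.43
Payment period 2: opening $1,820.43; interest $53.00 → $1,873.43; payment $435.21; balance $1,438.22
Payment period 3: opening $1,438.22; interest $42.00 → $1,480.22; payment $551.51; balance $928.71
Payment period 4: opening $928.71; interest $27.00 → $955.71; payment $667.81; balance $287.90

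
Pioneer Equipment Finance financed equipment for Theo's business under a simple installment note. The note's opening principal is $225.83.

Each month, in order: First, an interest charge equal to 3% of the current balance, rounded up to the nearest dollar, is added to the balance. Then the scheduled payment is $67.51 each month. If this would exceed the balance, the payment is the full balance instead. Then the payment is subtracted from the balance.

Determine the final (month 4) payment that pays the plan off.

$41.30

Month 1: opening $225.83; interest $7.00 → $232.83; payment $67.51; balance $165.32
Month 2: opening $165.32; interest $5.00 → $170.32; payment $67.51; balance $102.81
Month 3: opening $102.81; interest $4.00 → $106.81; payment $67.51; balance $39.30
Month 4: opening $39.30; interest $2.00 → $41.30; payment $41.30; balance $0.00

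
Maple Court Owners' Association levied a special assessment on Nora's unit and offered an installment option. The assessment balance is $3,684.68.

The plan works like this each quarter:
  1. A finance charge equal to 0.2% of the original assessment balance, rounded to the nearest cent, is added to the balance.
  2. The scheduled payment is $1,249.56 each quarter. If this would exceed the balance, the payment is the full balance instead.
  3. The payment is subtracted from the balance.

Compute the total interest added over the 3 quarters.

# | Opening | Interest | Payment | End bal
1 | $3,684.68 | $7.37 | $1,249.56 | $2,442.49
2 | $2,442.49 | $7.37 | $1,249.56 | $1,200.30
3 | $1,200.30 | $7.37 | $1,207.67 | $0.00
Total interest: $7.37 + $7.37 + $7.37 = $22.11

$22.11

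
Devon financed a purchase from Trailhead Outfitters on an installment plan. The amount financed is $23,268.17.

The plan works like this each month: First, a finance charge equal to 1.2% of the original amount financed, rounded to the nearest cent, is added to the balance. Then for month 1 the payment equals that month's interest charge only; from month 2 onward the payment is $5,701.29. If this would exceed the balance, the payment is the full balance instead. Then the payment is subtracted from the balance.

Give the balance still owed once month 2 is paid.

$17,846.10

Month 1: opening $23,268.17; interest $279.22 → $23,547.39; payment $279.22; balance $23,268.17
Month 2: opening $23,268.17; interest $279.22 → $23,547.39; payment $5,701.29; balance $17,846.10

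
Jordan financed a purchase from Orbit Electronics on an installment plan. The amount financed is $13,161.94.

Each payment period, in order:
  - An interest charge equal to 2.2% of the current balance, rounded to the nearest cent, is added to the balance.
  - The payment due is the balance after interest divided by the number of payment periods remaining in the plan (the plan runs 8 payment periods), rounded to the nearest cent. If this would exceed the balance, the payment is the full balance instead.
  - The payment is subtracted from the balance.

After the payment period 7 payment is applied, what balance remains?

$1,915.96

Payment period 1: opening $13,161.94; interest $289.56 → $13,451.50; payment $1,681.44; balance $11,770.06
Payment period 2: opening $11,770.06; interest $258.94 → $12,029.00; payment $1,718.43; balance $10,310.57
Payment period 3: opening $10,310.57; interest $226.83 → $10,537.40; payment $1,756.23; balance $8,781.17
Payment period 4: opening $8,781.17; interest $193.19 → $8,974.36; payment $1,794.87; balance $7,179.49
Payment period 5: opening $7,179.49; interest $157.95 → $7,337.44; payment $1,834.36; balance $5,503.08
Payment period 6: opening $5,503.08; interest $121.07 → $5,624.15; payment $1,874.72; balance $3,749.43
Payment period 7: opening $3,749.43; interest $82.49 → $3,831.92; payment $1,915.96; balance $1,915.96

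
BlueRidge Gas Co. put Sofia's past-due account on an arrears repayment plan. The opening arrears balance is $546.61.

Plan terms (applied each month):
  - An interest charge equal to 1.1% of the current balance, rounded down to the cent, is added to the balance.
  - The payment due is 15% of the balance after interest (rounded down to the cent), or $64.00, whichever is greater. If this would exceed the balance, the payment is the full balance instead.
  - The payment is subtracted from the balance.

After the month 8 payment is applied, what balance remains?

$36.31

# | Opening | Interest | Payment | End bal
1 | $546.61 | $6.01 | $82.89 | $469.73
2 | $469.73 | $5.16 | $71.23 | $403.66
3 | $403.66 | $4.44 | $64.00 | $344.10
4 | $344.10 | $3.78 | $64.00 | $283.88
5 | $283.88 | $3.12 | $64.00 | $223.00
6 | $223.00 | $2.45 | $64.00 | $161.45
7 | $161.45 | $1.77 | $64.00 | $99.22
8 | $99.22 | $1.09 | $64.00 | $36.31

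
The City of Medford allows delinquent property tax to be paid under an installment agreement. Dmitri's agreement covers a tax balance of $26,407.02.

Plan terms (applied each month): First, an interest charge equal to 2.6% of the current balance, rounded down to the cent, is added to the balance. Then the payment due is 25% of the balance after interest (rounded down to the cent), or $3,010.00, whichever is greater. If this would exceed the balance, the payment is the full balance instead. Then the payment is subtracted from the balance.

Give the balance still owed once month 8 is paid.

Month 1: opening $26,407.02; interest $686.58 → $27,093.60; payment $6,773.40; balance $20,320.20
Month 2: opening $20,320.20; interest $528.32 → $20,848.52; payment $5,212.13; balance $15,636.39
Month 3: opening $15,636.39; interest $406.54 → $16,042.93; payment $4,010.73; balance $12,032.20
Month 4: opening $12,032.20; interest $312.83 → $12,345.03; payment $3,086.25; balance $9,258.78
Month 5: opening $9,258.78; interest $240.72 → $9,499.50; payment $3,010.00; balance $6,489.50
Month 6: opening $6,489.50; interest $168.72 → $6,658.22; payment $3,010.00; balance $3,648.22
Month 7: opening $3,648.22; interest $94.85 → $3,743.07; payment $3,010.00; balance $733.07
Month 8: opening $733.07; interest $19.05 → $752.12; payment $752.12; balance $0.00

$0.00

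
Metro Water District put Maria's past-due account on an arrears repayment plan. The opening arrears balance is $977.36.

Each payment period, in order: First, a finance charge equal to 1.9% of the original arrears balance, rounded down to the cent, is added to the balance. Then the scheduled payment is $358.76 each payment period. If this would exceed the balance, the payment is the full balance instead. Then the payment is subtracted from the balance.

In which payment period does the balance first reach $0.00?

3

Payment period 1: $977.36 +$18.56 interest = $995.92; pay $358.76 → $637.16
Payment period 2: $637.16 +$18.56 interest = $655.72; pay $358.76 → $296.96
Payment period 3: $296.96 +$18.56 interest = $315.52; pay $315.52 → $0.00
Balance reaches $0.00 in payment period 3.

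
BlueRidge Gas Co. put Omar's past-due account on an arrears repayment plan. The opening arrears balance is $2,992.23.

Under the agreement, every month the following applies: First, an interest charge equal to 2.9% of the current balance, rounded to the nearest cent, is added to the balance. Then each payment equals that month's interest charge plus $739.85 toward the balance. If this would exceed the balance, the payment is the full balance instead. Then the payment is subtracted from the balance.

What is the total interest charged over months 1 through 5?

$219.31

# | Opening | Interest | Payment | End bal
1 | $2,992.23 | $86.77 | $826.62 | $2,252.38
2 | $2,252.38 | $65.32 | $805.17 | $1,512.53
3 | $1,512.53 | $43.86 | $783.71 | $772.68
4 | $772.68 | $22.41 | $762.26 | $32.83
5 | $32.83 | $0.95 | $33.78 | $0.00
Total interest: $86.77 + $65.32 + $43.86 + $22.41 + $0.95 = $219.31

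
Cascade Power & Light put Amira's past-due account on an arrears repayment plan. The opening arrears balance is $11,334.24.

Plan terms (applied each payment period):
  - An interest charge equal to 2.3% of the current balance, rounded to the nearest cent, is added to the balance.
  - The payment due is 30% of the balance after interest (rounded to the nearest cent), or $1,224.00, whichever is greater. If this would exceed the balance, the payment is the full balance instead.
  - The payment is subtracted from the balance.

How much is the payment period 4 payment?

Payment period 1: opening $11,334.24; interest $260.69 → $11,594.93; payment $3,478.48; balance $8,116.45
Payment period 2: opening $8,116.45; interest $186.68 → $8,303.13; payment $2,490.94; balance $5,812.19
Payment period 3: opening $5,812.19; interest $133.68 → $5,945.87; payment $1,783.76; balance $4,162.11
Payment period 4: opening $4,162.11; interest $95.73 → $4,257.84; payment $1,277.35; balance $2,980.49

$1,277.35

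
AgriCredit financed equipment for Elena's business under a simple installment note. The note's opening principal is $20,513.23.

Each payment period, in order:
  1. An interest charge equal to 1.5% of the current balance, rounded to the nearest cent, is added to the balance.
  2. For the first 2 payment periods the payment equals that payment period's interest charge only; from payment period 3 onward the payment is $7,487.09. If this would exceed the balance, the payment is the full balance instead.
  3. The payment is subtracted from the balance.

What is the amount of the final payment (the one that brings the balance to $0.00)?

Payment period 1: opening $20,513.23; interest $307.70 → $20,820.93; payment $307.70; balance $20,513.23
Payment period 2: opening $20,513.23; interest $307.70 → $20,820.93; payment $307.70; balance $20,513.23
Payment period 3: opening $20,513.23; interest $307.70 → $20,820.93; payment $7,487.09; balance $13,333.84
Payment period 4: opening $13,333.84; interest $200.01 → $13,533.85; payment $7,487.09; balance $6,046.76
Payment period 5: opening $6,046.76; interest $90.70 → $6,137.46; payment $6,137.46; balance $0.00

$6,137.46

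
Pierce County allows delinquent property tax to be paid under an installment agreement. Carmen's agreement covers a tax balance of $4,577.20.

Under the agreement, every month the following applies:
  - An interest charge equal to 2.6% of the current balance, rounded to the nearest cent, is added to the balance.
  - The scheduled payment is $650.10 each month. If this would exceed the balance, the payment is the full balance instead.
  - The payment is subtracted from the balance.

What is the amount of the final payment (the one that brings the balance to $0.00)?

Month 1: $4,577.20 +$119.01 interest = $4,696.21; pay $650.10 → $4,046.11
Month 2: $4,046.11 +$105.20 interest = $4,151.31; pay $650.10 → $3,501.21
Month 3: $3,501.21 +$91.03 interest = $3,592.24; pay $650.10 → $2,942.14
Month 4: $2,942.14 +$76.50 interest = $3,018.64; pay $650.10 → $2,368.54
Month 5: $2,368.54 +$61.58 interest = $2,430.12; pay $650.10 → $1,780.02
Month 6: $1,780.02 +$46.28 interest = $1,826.30; pay $650.10 → $1,176.20
Month 7: $1,176.20 +$30.58 interest = $1,206.78; pay $650.10 → $556.68
Month 8: $556.68 +$14.47 interest = $571.15; pay $571.15 → $0.00

$571.15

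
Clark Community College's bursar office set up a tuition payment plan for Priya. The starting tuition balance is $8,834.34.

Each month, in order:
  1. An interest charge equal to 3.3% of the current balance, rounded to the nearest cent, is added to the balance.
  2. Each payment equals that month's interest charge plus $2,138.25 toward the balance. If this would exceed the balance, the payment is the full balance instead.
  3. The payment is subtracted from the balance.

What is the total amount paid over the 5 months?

Month 1: opening $8,834.34; interest $291.53 → $9,125.87; payment $2,429.78; balance $6,696.09
Month 2: opening $6,696.09; interest $220.97 → $6,917.06; payment $2,359.22; balance $4,557.84
Month 3: opening $4,557.84; interest $150.41 → $4,708.25; payment $2,288.66; balance $2,419.59
Month 4: opening $2,419.59; interest $79.85 → $2,499.44; payment $2,218.10; balance $281.34
Month 5: opening $281.34; interest $9.28 → $290.62; payment $290.62; balance $0.00
Total paid: $9,586.38

$9,586.38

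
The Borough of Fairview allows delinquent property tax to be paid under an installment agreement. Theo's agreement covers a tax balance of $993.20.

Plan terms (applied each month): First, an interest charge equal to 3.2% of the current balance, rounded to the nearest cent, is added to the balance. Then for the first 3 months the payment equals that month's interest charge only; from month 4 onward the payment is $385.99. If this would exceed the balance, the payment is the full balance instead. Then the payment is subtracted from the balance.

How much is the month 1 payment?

Month 1: $993.20 +$31.78 interest = $1,024.98; pay $31.78 → $993.20

$31.78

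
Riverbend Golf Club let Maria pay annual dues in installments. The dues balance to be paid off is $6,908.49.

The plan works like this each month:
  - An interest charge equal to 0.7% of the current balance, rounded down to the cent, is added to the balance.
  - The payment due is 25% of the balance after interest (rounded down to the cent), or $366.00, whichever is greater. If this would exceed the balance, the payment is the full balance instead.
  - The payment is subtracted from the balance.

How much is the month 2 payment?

$1,313.53

Month 1: opening $6,908.49; interest $48.35 → $6,956.84; payment $1,739.21; balance $5,217.63
Month 2: opening $5,217.63; interest $36.52 → $5,254.15; payment $1,313.53; balance $3,940.62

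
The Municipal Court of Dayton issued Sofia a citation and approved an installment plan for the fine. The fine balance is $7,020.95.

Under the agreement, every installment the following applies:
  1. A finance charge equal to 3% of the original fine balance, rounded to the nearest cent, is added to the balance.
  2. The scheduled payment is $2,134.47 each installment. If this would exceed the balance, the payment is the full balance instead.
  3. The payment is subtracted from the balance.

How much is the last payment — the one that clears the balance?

$1,460.06

Installment 1: opening $7,020.95; interest $210.63 → $7,231.58; payment $2,134.47; balance $5,097.11
Installment 2: opening $5,097.11; interest $210.63 → $5,307.74; payment $2,134.47; balance $3,173.27
Installment 3: opening $3,173.27; interest $210.63 → $3,383.90; payment $2,134.47; balance $1,249.43
Installment 4: opening $1,249.43; interest $210.63 → $1,460.06; payment $1,460.06; balance $0.00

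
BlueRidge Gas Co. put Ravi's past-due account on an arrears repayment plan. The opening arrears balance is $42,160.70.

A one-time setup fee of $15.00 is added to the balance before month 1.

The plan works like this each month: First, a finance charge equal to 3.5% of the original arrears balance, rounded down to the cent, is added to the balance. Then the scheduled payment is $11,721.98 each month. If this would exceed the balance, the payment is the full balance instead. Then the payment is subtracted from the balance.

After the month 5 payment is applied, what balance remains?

$0.00

Month 1: opening $42,175.70; interest $1,475.62 → $43,651.32; payment $11,721.98; balance $31,929.34
Month 2: opening $31,929.34; interest $1,475.62 → $33,404.96; payment $11,721.98; balance $21,682.98
Month 3: opening $21,682.98; interest $1,475.62 → $23,158.60; payment $11,721.98; balance $11,436.62
Month 4: opening $11,436.62; interest $1,475.62 → $12,912.24; payment $11,721.98; balance $1,190.26
Month 5: opening $1,190.26; interest $1,475.62 → $2,665.88; payment $2,665.88; balance $0.00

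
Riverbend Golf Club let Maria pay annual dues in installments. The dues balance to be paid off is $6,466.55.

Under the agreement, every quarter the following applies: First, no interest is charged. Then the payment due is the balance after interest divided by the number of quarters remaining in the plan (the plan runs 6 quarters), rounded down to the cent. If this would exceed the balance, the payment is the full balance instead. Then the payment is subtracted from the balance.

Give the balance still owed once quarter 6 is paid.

# | Opening | Payment | End bal
1 | $6,466.55 | $1,077.75 | $5,388.80
2 | $5,388.80 | $1,077.76 | $4,311.04
3 | $4,311.04 | $1,077.76 | $3,233.28
4 | $3,233.28 | $1,077.76 | $2,155.52
5 | $2,155.52 | $1,077.76 | $1,077.76
6 | $1,077.76 | $1,077.76 | $0.00

$0.00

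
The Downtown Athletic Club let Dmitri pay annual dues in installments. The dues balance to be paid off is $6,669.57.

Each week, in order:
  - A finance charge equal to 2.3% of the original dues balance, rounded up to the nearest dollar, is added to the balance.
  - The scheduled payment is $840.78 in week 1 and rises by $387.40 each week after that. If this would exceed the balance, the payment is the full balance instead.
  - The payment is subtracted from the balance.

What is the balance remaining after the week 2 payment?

$4,908.61

Week 1: opening $6,669.57; interest $154.00 → $6,823.57; payment $840.78; balance $5,982.79
Week 2: opening $5,982.79; interest $154.00 → $6,136.79; payment $1,228.18; balance $4,908.61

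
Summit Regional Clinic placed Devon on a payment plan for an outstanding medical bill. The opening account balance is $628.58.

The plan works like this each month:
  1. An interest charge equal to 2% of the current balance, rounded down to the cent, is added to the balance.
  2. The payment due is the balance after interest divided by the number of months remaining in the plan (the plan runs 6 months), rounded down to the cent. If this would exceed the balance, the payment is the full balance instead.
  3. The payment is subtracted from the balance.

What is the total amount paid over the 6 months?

# | Opening | Interest | Payment | End bal
1 | $628.58 | $12.57 | $106.85 | $534.30
2 | $534.30 | $10.68 | $108.99 | $435.99
3 | $435.99 | $8.71 | $111.17 | $333.53
4 | $333.53 | $6.67 | $113.40 | $226.80
5 | $226.80 | $4.53 | $115.66 | $115.67
6 | $115.67 | $2.31 | $117.98 | $0.00
Total paid: $674.05

$674.05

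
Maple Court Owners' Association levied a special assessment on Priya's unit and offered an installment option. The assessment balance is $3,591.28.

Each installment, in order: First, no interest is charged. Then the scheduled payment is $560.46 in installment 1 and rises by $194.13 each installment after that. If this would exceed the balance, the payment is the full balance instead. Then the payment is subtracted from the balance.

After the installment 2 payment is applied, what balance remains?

Installment 1: $3,591.28 − $560.46 → $3,030.82
Installment 2: $3,030.82 − $754.59 → $2,276.23

$2,276.23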